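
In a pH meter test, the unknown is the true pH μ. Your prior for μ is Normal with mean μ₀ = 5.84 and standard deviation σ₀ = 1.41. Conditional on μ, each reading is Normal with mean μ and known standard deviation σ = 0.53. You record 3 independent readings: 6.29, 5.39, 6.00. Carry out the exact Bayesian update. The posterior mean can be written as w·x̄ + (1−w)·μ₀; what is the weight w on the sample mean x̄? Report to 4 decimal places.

For Normal data with known variance σ², a Normal(μ₀, σ₀²) prior on μ is conjugate. Posterior precision = 1/σ₀² + n/σ²; posterior mean is the precision-weighted average of μ₀ and x̄.
σ₀² = 1.41² = 1.9881, σ² = 0.53² = 0.2809. Prior precision 1/σ₀² = 1/1.9881; data precision n/σ² = 3/0.2809.
w = (n/σ²)/(1/σ₀² + n/σ²) = n·σ₀²/(σ² + n·σ₀²) = 3·1.9881/(0.2809 + 3·1.9881) = 5.9643/6.2452 = 0.9550.

0.9550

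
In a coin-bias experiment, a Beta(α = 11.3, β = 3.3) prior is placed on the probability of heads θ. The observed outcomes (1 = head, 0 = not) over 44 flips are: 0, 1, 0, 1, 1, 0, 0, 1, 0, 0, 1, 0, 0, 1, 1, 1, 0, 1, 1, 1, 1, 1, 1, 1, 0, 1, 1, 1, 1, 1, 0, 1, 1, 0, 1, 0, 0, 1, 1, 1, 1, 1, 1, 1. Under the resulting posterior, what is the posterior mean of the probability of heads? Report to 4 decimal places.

0.7048

The Beta prior is conjugate to a Binomial/Bernoulli likelihood; the update adds successes to α and failures to β.
Posterior: Beta(α+k, β+n−k) = Beta(11.3+30, 3.3+14) = Beta(41.3, 17.3).
Posterior mean = α/(α+β) = 41.3/58.6 = 0.7048.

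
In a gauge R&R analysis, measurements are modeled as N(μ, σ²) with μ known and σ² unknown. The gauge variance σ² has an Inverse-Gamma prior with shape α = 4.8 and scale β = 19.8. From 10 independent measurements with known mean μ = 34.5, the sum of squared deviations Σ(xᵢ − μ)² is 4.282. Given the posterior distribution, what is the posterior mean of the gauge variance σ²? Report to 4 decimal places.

2.4933

With known mean μ and an Inverse-Gamma(α, β) prior on σ², the Normal likelihood is conjugate: posterior is Inv-Gamma(α + n/2, β + Σ(xᵢ−μ)²/2).
Posterior: Inv-Gamma(4.8 + 10/2, 19.8 + 4.282/2) = Inv-Gamma(9.80, 21.9410).
E[σ²|data] = β/(α−1) = 21.9410/8.80 = 2.4933.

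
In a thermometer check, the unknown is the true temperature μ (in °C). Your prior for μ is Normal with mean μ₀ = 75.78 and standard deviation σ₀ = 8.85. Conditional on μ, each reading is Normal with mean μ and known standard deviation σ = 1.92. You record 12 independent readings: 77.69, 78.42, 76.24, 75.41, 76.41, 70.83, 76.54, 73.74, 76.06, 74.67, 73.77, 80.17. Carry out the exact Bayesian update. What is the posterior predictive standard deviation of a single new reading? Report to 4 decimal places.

For Normal data with known variance σ², a Normal(μ₀, σ₀²) prior on μ is conjugate. Posterior precision = 1/σ₀² + n/σ²; posterior mean is the precision-weighted average of μ₀ and x̄.
σ₀² = 8.85² = 78.3225, σ² = 1.92² = 3.6864; σ² + n·σ₀² = 3.6864 + 12·78.3225 = 943.5564.
Posterior precision = 1/σ₀² + n/σ² = 1/78.3225 + 12/3.6864 = (σ² + n·σ₀²)/(σ₀²σ²) = 943.5564/(78.3225·3.6864); posterior variance σₙ² = σ₀²σ²/(σ² + n·σ₀²) = 78.3225·3.6864/943.5564 = 0.306000.
Predictive variance for one new observation = σₙ² + σ² = 78.3225·3.6864/943.5564 + 3.6864 = σ²·(σ₀² + 943.5564)/943.5564 = 3.6864·1021.8789/943.5564 = 3.992400; SD = √(3.6864·1021.8789/943.5564) = 1.9981.

1.9981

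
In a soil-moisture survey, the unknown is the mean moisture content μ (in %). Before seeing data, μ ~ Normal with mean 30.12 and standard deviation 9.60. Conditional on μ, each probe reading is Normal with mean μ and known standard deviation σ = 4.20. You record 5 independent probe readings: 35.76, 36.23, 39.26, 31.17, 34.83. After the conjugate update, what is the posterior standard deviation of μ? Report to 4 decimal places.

1.8433

For Normal data with known variance σ², a Normal(μ₀, σ₀²) prior on μ is conjugate. Posterior precision = 1/σ₀² + n/σ²; posterior mean is the precision-weighted average of μ₀ and x̄.
σ₀² = 9.60² = 92.16, σ² = 4.20² = 17.64; σ² + n·σ₀² = 17.64 + 5·92.16 = 478.44.
Posterior precision = 1/σ₀² + n/σ² = 1/92.16 + 5/17.64 = (σ² + n·σ₀²)/(σ₀²σ²) = 478.44/(92.16·17.64); posterior variance σₙ² = σ₀²σ²/(σ² + n·σ₀²) = 92.16·17.64/478.44 = 3.397923.
Posterior SD = √σₙ² = √(92.16·17.64/478.44) = 1.8433.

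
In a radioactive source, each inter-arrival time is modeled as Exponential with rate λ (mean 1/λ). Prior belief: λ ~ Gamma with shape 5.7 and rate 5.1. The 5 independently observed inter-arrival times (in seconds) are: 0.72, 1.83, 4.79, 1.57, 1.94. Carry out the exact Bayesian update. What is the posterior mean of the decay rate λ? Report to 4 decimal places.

With a Gamma(shape α, rate β) prior on the exponential rate λ, the posterior after n observations with total T = Σxᵢ is Gamma(α+n, β+T).
Sum of observations T = 10.85 seconds; n = 5.
Posterior: Gamma(5.7+5, 5.1+10.85) = Gamma(10.7, 15.95).
Posterior mean of λ = α/β = 10.7/15.95 = 0.6708.

0.6708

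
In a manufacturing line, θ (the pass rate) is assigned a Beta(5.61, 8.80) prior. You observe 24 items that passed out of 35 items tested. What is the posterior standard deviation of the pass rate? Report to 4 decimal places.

0.0690

The Beta prior is conjugate to a Binomial/Bernoulli likelihood; the update adds successes to α and failures to β.
Posterior: Beta(α+k, β+n−k) = Beta(5.61+24, 8.80+11) = Beta(29.61, 19.80).
Var = αβ/((α+β)²(α+β+1)) = 29.61·19.80/(49.41²·50.41) = 0.00476384; SD = √0.00476384 = 0.0690.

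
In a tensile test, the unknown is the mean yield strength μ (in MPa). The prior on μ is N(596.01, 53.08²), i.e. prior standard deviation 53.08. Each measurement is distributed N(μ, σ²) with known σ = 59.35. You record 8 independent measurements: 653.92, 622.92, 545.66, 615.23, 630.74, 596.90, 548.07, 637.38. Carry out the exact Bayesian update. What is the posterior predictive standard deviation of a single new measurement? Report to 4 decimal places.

62.4757

For Normal data with known variance σ², a Normal(μ₀, σ₀²) prior on μ is conjugate. Posterior precision = 1/σ₀² + n/σ²; posterior mean is the precision-weighted average of μ₀ and x̄.
σ₀² = 53.08² = 2817.4864, σ² = 59.35² = 3522.4225; σ² + n·σ₀² = 3522.4225 + 8·2817.4864 = 26062.3137.
Posterior precision = 1/σ₀² + n/σ² = 1/2817.4864 + 8/3522.4225 = (σ² + n·σ₀²)/(σ₀²σ²) = 26062.3137/(2817.4864·3522.4225); posterior variance σₙ² = σ₀²σ²/(σ² + n·σ₀²) = 2817.4864·3522.4225/26062.3137 = 380.794184.
Predictive variance for one new observation = σₙ² + σ² = 2817.4864·3522.4225/26062.3137 + 3522.4225 = σ²·(σ₀² + 26062.3137)/26062.3137 = 3522.4225·28879.8001/26062.3137 = 3903.216684; SD = √(3522.4225·28879.8001/26062.3137) = 62.4757.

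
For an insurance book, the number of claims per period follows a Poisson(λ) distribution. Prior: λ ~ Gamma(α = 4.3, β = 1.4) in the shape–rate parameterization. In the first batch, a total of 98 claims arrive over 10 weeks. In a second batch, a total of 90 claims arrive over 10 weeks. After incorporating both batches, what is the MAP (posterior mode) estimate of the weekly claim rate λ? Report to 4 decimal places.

8.9393

With a Gamma(shape α, rate β) prior, the Poisson likelihood is conjugate: the posterior is Gamma(α + ΣXᵢ, β + n).
After batch 1: Gamma(α+S, β+n) = Gamma(4.3+98, 1.4+10) = Gamma(102.3, 11.4).
After batch 2: Gamma(α+S, β+n) = Gamma(102.3+90, 11.4+10) = Gamma(192.3, 21.4).
Mode of Gamma(α,β) for α≥1 is (α−1)/β = 191.3/21.4 = 8.9393.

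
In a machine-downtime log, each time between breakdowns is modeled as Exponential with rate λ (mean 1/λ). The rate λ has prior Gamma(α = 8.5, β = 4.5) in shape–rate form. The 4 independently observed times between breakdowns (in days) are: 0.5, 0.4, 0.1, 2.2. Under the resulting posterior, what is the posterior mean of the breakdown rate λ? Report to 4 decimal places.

1.6234

With a Gamma(shape α, rate β) prior on the exponential rate λ, the posterior after n observations with total T = Σxᵢ is Gamma(α+n, β+T).
Sum of observations T = 3.2 days; n = 4.
Posterior: Gamma(8.5+4, 4.5+3.2) = Gamma(12.5, 7.7).
Posterior mean of λ = α/β = 12.5/7.7 = 1.6234.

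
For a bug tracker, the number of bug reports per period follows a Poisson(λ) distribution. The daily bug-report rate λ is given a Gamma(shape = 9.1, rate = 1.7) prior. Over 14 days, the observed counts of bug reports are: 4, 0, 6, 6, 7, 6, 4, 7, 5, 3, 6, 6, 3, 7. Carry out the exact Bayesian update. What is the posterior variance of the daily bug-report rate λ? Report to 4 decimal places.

0.3209

With a Gamma(shape α, rate β) prior, the Poisson likelihood is conjugate: the posterior is Gamma(α + ΣXᵢ, β + n).
Sum of counts S = 70 over n = 14 days.
Posterior: Gamma(α+S, β+n) = Gamma(9.1+70, 1.7+14) = Gamma(79.1, 15.7).
Var = α/β² = 79.1/15.7² = 0.3209.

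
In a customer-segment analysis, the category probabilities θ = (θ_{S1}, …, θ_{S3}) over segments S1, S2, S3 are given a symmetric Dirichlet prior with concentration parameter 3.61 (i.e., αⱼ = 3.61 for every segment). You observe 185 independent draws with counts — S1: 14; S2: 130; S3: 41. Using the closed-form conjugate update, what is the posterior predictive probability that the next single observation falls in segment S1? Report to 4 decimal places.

The Dirichlet prior is conjugate to the Multinomial likelihood: each posterior αⱼ = prior αⱼ + observed count nⱼ.
Posterior concentration: (17.61, 133.61, 44.61), total = 195.83.
P(next = S1 | data) = α_{S1}/Σα = 0.0899.

0.0899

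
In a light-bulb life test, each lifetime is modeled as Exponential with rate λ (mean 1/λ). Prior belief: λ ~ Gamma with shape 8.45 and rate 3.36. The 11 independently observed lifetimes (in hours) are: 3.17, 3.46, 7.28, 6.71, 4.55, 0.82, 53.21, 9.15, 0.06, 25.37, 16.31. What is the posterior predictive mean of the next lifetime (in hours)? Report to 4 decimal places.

With a Gamma(shape α, rate β) prior on the exponential rate λ, the posterior after n observations with total T = Σxᵢ is Gamma(α+n, β+T).
Sum of observations T = 130.09 hours; n = 11.
Posterior: Gamma(8.45+11, 3.36+130.09) = Gamma(19.45, 133.45).
The predictive distribution for the next observation is Lomax; its mean is β/(α−1) = 133.45/18.45 = 7.2331.

7.2331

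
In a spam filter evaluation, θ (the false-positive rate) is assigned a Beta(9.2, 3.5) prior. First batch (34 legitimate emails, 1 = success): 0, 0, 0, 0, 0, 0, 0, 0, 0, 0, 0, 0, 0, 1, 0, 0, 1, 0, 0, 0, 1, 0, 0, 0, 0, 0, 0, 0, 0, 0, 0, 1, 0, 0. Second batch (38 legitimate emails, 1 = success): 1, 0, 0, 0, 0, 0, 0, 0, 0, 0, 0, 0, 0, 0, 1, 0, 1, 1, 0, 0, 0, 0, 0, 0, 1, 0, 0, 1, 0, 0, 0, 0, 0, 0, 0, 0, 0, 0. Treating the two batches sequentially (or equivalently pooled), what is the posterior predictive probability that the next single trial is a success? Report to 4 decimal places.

The Beta prior is conjugate to a Binomial/Bernoulli likelihood; the update adds successes to α and failures to β.
After batch 1: Beta(9.2+4, 3.5+30) = Beta(13.2, 33.5).
After batch 2: Beta(13.2+6, 33.5+32) = Beta(19.2, 65.5).
For a single future Bernoulli trial, P(success | data) = α/(α+β) = 0.2267.

0.2267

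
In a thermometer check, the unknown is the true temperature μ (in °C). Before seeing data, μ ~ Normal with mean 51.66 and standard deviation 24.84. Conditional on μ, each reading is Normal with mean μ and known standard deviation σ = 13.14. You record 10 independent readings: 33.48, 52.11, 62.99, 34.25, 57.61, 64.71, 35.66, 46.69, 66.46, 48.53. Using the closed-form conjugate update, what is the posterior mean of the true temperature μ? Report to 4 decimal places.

50.2874

For Normal data with known variance σ², a Normal(μ₀, σ₀²) prior on μ is conjugate. Posterior precision = 1/σ₀² + n/σ²; posterior mean is the precision-weighted average of μ₀ and x̄.
Σxᵢ = 33.48 + 52.11 + 62.99 + 34.25 + 57.61 + 64.71 + 35.66 + 46.69 + 66.46 + 48.53 = 502.49, so n·x̄ = 502.49.
σ₀² = 24.84² = 617.0256, σ² = 13.14² = 172.6596; σ² + n·σ₀² = 172.6596 + 10·617.0256 = 6342.9156.
Posterior mean = (μ₀/σ₀² + n·x̄/σ²)/(1/σ₀² + n/σ²) = (σ²·μ₀ + σ₀²·n·x̄)/(σ² + n·σ₀²) = (172.6596·51.66 + 617.0256·502.49)/6342.9156 = 318968.78868/6342.9156 = 50.2874.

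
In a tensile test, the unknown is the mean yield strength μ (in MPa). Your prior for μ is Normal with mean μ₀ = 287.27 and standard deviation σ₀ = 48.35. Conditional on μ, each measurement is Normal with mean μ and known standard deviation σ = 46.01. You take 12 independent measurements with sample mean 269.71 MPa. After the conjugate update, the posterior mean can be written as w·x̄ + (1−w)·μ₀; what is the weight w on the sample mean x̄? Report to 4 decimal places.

For Normal data with known variance σ², a Normal(μ₀, σ₀²) prior on μ is conjugate. Posterior precision = 1/σ₀² + n/σ²; posterior mean is the precision-weighted average of μ₀ and x̄.
σ₀² = 48.35² = 2337.7225, σ² = 46.01² = 2116.9201. Prior precision 1/σ₀² = 1/2337.7225; data precision n/σ² = 12/2116.9201.
w = (n/σ²)/(1/σ₀² + n/σ²) = n·σ₀²/(σ² + n·σ₀²) = 12·2337.7225/(2116.9201 + 12·2337.7225) = 28052.67/30169.5901 = 0.9298.

0.9298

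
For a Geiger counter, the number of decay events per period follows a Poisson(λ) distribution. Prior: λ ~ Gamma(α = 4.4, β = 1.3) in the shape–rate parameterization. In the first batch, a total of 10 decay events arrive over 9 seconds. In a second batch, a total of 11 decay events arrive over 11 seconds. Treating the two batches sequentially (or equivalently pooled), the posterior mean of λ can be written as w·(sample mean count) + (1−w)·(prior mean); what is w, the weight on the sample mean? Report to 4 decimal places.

With a Gamma(shape α, rate β) prior, the Poisson likelihood is conjugate: the posterior is Gamma(α + ΣXᵢ, β + n).
Total number of seconds: n = 9 + 11 = 20.
Posterior mean = (α₀+S)/(β₀+n) = [n/(β₀+n)]·(S/n) + [β₀/(β₀+n)]·(α₀/β₀), so only n and β₀ enter the weight.
Weight on data w = n/(β₀+n) = 20/(1.3+20) = 20/21.3 = 0.9390.

0.9390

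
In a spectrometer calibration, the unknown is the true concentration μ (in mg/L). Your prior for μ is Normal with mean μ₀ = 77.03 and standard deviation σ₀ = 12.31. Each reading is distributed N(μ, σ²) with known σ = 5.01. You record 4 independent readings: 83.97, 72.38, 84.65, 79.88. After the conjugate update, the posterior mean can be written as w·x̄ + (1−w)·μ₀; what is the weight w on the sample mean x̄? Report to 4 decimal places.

For Normal data with known variance σ², a Normal(μ₀, σ₀²) prior on μ is conjugate. Posterior precision = 1/σ₀² + n/σ²; posterior mean is the precision-weighted average of μ₀ and x̄.
σ₀² = 12.31² = 151.5361, σ² = 5.01² = 25.1001. Prior precision 1/σ₀² = 1/151.5361; data precision n/σ² = 4/25.1001.
w = (n/σ²)/(1/σ₀² + n/σ²) = n·σ₀²/(σ² + n·σ₀²) = 4·151.5361/(25.1001 + 4·151.5361) = 606.1444/631.2445 = 0.9602.

0.9602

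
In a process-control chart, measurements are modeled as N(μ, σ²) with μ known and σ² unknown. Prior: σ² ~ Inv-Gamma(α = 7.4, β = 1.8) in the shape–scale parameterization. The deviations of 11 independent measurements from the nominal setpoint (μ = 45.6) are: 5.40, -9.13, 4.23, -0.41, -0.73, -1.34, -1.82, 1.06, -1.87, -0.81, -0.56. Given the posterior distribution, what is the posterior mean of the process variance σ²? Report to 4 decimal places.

6.1096

With known mean μ and an Inverse-Gamma(α, β) prior on σ², the Normal likelihood is conjugate: posterior is Inv-Gamma(α + n/2, β + Σ(xᵢ−μ)²/2).
Σ(xᵢ−μ)² = (5.40)² + (-9.13)² + (4.23)² + (-0.41)² + (-0.73)² + (-1.34)² + (-1.82)² + (1.06)² + (-1.87)² + (-0.81)² + (-0.56)² = 141.8090.
Posterior: Inv-Gamma(7.4 + 11/2, 1.8 + 141.8090/2) = Inv-Gamma(12.90, 72.70450).
E[σ²|data] = β/(α−1) = 72.70450/11.90 = 6.1096.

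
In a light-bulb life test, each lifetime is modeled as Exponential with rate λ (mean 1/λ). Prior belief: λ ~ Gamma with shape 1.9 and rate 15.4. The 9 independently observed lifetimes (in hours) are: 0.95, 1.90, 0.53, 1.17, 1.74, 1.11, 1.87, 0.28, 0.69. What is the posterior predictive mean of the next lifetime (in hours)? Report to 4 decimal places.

With a Gamma(shape α, rate β) prior on the exponential rate λ, the posterior after n observations with total T = Σxᵢ is Gamma(α+n, β+T).
Sum of observations T = 10.24 hours; n = 9.
Posterior: Gamma(1.9+9, 15.4+10.24) = Gamma(10.9, 25.64).
The predictive distribution for the next observation is Lomax; its mean is β/(α−1) = 25.64/9.9 = 2.5899.

2.5899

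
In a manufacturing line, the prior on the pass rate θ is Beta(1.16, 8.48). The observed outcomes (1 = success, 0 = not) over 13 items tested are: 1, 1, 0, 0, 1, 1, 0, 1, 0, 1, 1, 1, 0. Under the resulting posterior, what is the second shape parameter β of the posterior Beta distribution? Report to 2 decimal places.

The Beta prior is conjugate to a Binomial/Bernoulli likelihood; the update adds successes to α and failures to β.
Posterior: Beta(α+k, β+n−k) = Beta(1.16+8, 8.48+5) = Beta(9.16, 13.48).
Posterior β = 13.48.

13.48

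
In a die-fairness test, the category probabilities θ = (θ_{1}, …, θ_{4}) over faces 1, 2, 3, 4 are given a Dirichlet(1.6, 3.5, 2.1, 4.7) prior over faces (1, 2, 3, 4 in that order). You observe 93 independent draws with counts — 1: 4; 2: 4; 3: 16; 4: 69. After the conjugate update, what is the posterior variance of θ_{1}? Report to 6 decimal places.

0.000477

The Dirichlet prior is conjugate to the Multinomial likelihood: each posterior αⱼ = prior αⱼ + observed count nⱼ.
Posterior concentration: (5.6, 7.5, 18.1, 73.7), total = 104.9.
Var[θ_j] = α_j(Σα−α_j)/((Σα)²(Σα+1)) = 5.6·99.3/(104.9²·105.9) = 0.000477.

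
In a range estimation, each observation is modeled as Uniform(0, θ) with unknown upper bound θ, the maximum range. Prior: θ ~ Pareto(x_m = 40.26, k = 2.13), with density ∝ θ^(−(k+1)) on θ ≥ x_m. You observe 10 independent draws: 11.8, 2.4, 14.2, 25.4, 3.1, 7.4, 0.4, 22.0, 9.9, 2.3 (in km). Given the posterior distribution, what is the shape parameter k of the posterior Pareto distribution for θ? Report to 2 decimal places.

A Pareto(scale x_m, shape k) prior on the upper bound θ of Uniform(0, θ) is conjugate: posterior is Pareto(max(x_m, max xᵢ), k + n).
Sample maximum = 25.4; prior scale x_m = 40.26 → posterior scale = max = 40.26.
Posterior shape = 2.13 + 10 = 12.13.
Posterior shape k = 12.13.

12.13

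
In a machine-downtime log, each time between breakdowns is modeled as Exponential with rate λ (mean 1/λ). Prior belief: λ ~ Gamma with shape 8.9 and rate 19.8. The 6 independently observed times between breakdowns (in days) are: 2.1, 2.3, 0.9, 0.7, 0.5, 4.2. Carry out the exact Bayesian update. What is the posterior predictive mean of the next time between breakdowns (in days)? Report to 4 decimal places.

2.1942

With a Gamma(shape α, rate β) prior on the exponential rate λ, the posterior after n observations with total T = Σxᵢ is Gamma(α+n, β+T).
Sum of observations T = 10.7 days; n = 6.
Posterior: Gamma(8.9+6, 19.8+10.7) = Gamma(14.9, 30.5).
The predictive distribution for the next observation is Lomax; its mean is β/(α−1) = 30.5/13.9 = 2.1942.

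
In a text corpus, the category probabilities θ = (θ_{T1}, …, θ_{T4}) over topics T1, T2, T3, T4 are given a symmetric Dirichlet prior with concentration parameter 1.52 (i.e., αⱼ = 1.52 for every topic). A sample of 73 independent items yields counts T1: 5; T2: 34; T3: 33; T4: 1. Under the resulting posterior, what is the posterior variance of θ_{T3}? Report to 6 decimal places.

The Dirichlet prior is conjugate to the Multinomial likelihood: each posterior αⱼ = prior αⱼ + observed count nⱼ.
Posterior concentration: (6.52, 35.52, 34.52, 2.52), total = 79.08.
Var[θ_j] = α_j(Σα−α_j)/((Σα)²(Σα+1)) = 34.52·44.56/(79.08²·80.08) = 0.003072.

0.003072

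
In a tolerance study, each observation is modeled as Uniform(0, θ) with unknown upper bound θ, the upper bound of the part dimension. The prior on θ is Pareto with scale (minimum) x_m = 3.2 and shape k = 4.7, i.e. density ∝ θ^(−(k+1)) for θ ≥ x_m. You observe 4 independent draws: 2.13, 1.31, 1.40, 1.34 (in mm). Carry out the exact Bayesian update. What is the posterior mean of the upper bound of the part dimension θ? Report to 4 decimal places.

A Pareto(scale x_m, shape k) prior on the upper bound θ of Uniform(0, θ) is conjugate: posterior is Pareto(max(x_m, max xᵢ), k + n).
Sample maximum = 2.13; prior scale x_m = 3.2 → posterior scale = max = 3.20.
Posterior shape = 4.7 + 4 = 8.7.
E[θ|data] = k·x_m/(k−1) = 8.7·3.20/7.7 = 3.6156.

3.6156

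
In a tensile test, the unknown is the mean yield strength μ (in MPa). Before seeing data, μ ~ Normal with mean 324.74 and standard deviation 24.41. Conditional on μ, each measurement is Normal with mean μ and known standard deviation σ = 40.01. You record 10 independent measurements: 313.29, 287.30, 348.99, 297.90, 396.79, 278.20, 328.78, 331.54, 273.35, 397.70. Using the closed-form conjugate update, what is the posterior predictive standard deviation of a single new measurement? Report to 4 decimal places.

41.5570

For Normal data with known variance σ², a Normal(μ₀, σ₀²) prior on μ is conjugate. Posterior precision = 1/σ₀² + n/σ²; posterior mean is the precision-weighted average of μ₀ and x̄.
σ₀² = 24.41² = 595.8481, σ² = 40.01² = 1600.8001; σ² + n·σ₀² = 1600.8001 + 10·595.8481 = 7559.2811.
Posterior precision = 1/σ₀² + n/σ² = 1/595.8481 + 10/1600.8001 = (σ² + n·σ₀²)/(σ₀²σ²) = 7559.2811/(595.8481·1600.8001); posterior variance σₙ² = σ₀²σ²/(σ² + n·σ₀²) = 595.8481·1600.8001/7559.2811 = 126.180477.
Predictive variance for one new observation = σₙ² + σ² = 595.8481·1600.8001/7559.2811 + 1600.8001 = σ²·(σ₀² + 7559.2811)/7559.2811 = 1600.8001·8155.1292/7559.2811 = 1726.980577; SD = √(1600.8001·8155.1292/7559.2811) = 41.5570.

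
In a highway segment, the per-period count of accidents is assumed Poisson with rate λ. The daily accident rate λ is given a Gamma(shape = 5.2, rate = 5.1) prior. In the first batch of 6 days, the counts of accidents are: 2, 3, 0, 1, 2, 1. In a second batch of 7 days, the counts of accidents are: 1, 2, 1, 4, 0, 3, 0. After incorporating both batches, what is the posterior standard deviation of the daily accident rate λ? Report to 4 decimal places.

0.2773

With a Gamma(shape α, rate β) prior, the Poisson likelihood is conjugate: the posterior is Gamma(α + ΣXᵢ, β + n).
Batch 1: sum of counts S = 9 over n = 6 days.
After batch 1: Gamma(α+S, β+n) = Gamma(5.2+9, 5.1+6) = Gamma(14.2, 11.1).
Batch 2: sum of counts S = 11 over n = 7 days.
After batch 2: Gamma(α+S, β+n) = Gamma(14.2+11, 11.1+7) = Gamma(25.2, 18.1).
SD = √α/β = √25.2/18.1 = 0.2773.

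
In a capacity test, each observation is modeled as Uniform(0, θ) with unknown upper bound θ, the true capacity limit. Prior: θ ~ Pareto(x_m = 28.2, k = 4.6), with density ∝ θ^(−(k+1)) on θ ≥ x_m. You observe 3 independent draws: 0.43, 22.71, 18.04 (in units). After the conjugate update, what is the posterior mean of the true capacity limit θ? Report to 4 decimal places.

A Pareto(scale x_m, shape k) prior on the upper bound θ of Uniform(0, θ) is conjugate: posterior is Pareto(max(x_m, max xᵢ), k + n).
Sample maximum = 22.71; prior scale x_m = 28.2 → posterior scale = max = 28.20.
Posterior shape = 4.6 + 3 = 7.6.
E[θ|data] = k·x_m/(k−1) = 7.6·28.20/6.6 = 32.4727.

32.4727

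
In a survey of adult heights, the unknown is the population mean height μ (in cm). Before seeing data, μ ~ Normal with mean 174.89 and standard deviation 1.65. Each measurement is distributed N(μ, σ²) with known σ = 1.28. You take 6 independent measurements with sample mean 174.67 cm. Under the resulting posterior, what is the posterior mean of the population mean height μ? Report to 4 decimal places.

For Normal data with known variance σ², a Normal(μ₀, σ₀²) prior on μ is conjugate. Posterior precision = 1/σ₀² + n/σ²; posterior mean is the precision-weighted average of μ₀ and x̄.
n·x̄ = 6·174.67 = 1048.02.
σ₀² = 1.65² = 2.7225, σ² = 1.28² = 1.6384; σ² + n·σ₀² = 1.6384 + 6·2.7225 = 17.9734.
Posterior mean = (μ₀/σ₀² + n·x̄/σ²)/(1/σ₀² + n/σ²) = (σ²·μ₀ + σ₀²·n·x̄)/(σ² + n·σ₀²) = (1.6384·174.89 + 2.7225·1048.02)/17.9734 = 3139.774226/17.9734 = 174.6901.

174.6901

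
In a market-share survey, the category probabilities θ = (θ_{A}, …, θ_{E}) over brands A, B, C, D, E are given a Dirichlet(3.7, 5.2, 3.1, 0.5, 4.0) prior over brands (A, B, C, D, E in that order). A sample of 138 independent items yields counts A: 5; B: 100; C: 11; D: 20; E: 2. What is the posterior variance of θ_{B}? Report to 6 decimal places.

The Dirichlet prior is conjugate to the Multinomial likelihood: each posterior αⱼ = prior αⱼ + observed count nⱼ.
Posterior concentration: (8.7, 105.2, 14.1, 20.5, 6.0), total = 154.5.
Var[θ_j] = α_j(Σα−α_j)/((Σα)²(Σα+1)) = 105.2·49.3/(154.5²·155.5) = 0.001397.

0.001397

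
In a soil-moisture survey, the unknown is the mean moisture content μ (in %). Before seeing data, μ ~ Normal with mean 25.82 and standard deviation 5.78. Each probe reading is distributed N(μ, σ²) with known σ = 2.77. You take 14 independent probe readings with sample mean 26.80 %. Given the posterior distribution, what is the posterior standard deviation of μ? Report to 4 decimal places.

0.7343

For Normal data with known variance σ², a Normal(μ₀, σ₀²) prior on μ is conjugate. Posterior precision = 1/σ₀² + n/σ²; posterior mean is the precision-weighted average of μ₀ and x̄.
σ₀² = 5.78² = 33.4084, σ² = 2.77² = 7.6729; σ² + n·σ₀² = 7.6729 + 14·33.4084 = 475.3905.
Posterior precision = 1/σ₀² + n/σ² = 1/33.4084 + 14/7.6729 = (σ² + n·σ₀²)/(σ₀²σ²) = 475.3905/(33.4084·7.6729); posterior variance σₙ² = σ₀²σ²/(σ² + n·σ₀²) = 33.4084·7.6729/475.3905 = 0.539218.
Posterior SD = √σₙ² = √(33.4084·7.6729/475.3905) = 0.7343.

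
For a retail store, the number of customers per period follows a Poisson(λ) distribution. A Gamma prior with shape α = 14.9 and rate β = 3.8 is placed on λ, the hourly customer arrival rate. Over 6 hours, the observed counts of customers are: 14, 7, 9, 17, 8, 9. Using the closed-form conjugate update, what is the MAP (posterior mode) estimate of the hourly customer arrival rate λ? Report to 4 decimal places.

With a Gamma(shape α, rate β) prior, the Poisson likelihood is conjugate: the posterior is Gamma(α + ΣXᵢ, β + n).
Sum of counts S = 64 over n = 6 hours.
Posterior: Gamma(α+S, β+n) = Gamma(14.9+64, 3.8+6) = Gamma(78.9, 9.8).
Mode of Gamma(α,β) for α≥1 is (α−1)/β = 77.9/9.8 = 7.9490.

7.9490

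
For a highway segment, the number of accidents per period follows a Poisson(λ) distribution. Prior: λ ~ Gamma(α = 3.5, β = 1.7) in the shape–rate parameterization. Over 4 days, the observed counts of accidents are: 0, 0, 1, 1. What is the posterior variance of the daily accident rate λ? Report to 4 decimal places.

0.1693

With a Gamma(shape α, rate β) prior, the Poisson likelihood is conjugate: the posterior is Gamma(α + ΣXᵢ, β + n).
Sum of counts S = 2 over n = 4 days.
Posterior: Gamma(α+S, β+n) = Gamma(3.5+2, 1.7+4) = Gamma(5.5, 5.7).
Var = α/β² = 5.5/5.7² = 0.1693.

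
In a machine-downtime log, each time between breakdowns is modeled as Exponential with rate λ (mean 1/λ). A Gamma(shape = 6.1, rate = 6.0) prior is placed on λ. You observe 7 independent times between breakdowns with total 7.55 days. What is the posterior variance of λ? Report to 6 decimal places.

0.071350

With a Gamma(shape α, rate β) prior on the exponential rate λ, the posterior after n observations with total T = Σxᵢ is Gamma(α+n, β+T).
Posterior: Gamma(6.1+7, 6.0+7.55) = Gamma(13.1, 13.55).
Var = α/β² = 0.071350.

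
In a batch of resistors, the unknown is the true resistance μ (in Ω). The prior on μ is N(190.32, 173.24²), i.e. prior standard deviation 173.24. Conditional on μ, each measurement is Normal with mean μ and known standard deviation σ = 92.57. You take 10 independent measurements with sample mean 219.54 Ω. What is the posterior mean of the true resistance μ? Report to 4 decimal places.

218.7289

For Normal data with known variance σ², a Normal(μ₀, σ₀²) prior on μ is conjugate. Posterior precision = 1/σ₀² + n/σ²; posterior mean is the precision-weighted average of μ₀ and x̄.
n·x̄ = 10·219.54 = 2195.4.
σ₀² = 173.24² = 30012.0976, σ² = 92.57² = 8569.2049; σ² + n·σ₀² = 8569.2049 + 10·30012.0976 = 308690.1809.
Posterior mean = (μ₀/σ₀² + n·x̄/σ²)/(1/σ₀² + n/σ²) = (σ²·μ₀ + σ₀²·n·x̄)/(σ² + n·σ₀²) = (8569.2049·190.32 + 30012.0976·2195.4)/308690.1809 = 67519450.147608/308690.1809 = 218.7289.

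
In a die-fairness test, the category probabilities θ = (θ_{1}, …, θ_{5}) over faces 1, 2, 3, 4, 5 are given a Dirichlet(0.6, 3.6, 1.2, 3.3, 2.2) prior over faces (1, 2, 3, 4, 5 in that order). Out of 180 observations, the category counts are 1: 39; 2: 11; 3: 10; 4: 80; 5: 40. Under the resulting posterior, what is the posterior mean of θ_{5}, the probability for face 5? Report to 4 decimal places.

0.2211

The Dirichlet prior is conjugate to the Multinomial likelihood: each posterior αⱼ = prior αⱼ + observed count nⱼ.
Posterior concentration: (39.6, 14.6, 11.2, 83.3, 42.2), total = 190.9.
E[θ_{5}|data] = α_{5}/Σα = 42.2/190.9 = 0.2211.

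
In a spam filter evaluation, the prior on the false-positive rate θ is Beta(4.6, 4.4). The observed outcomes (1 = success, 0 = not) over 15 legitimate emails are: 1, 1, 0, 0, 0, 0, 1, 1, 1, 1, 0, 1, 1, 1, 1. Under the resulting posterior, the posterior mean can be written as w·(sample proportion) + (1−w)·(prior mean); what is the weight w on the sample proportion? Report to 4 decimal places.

The Beta prior is conjugate to a Binomial/Bernoulli likelihood; the update adds successes to α and failures to β.
Posterior mean = (α₀+k)/(α₀+β₀+n) = [n/(α₀+β₀+n)]·(k/n) + [(α₀+β₀)/(α₀+β₀+n)]·α₀/(α₀+β₀), so only n and the prior enter the weight.
The weight on the data is w = n/(α₀+β₀+n) = 15/(4.6+4.4+15) = 15/24.0 = 0.6250.

0.6250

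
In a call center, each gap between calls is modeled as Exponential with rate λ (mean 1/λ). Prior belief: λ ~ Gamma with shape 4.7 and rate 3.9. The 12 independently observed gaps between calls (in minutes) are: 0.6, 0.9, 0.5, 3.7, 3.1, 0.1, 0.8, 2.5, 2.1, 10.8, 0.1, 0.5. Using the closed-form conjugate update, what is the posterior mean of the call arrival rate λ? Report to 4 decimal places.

0.5642

With a Gamma(shape α, rate β) prior on the exponential rate λ, the posterior after n observations with total T = Σxᵢ is Gamma(α+n, β+T).
Sum of observations T = 25.7 minutes; n = 12.
Posterior: Gamma(4.7+12, 3.9+25.7) = Gamma(16.7, 29.6).
Posterior mean of λ = α/β = 16.7/29.6 = 0.5642.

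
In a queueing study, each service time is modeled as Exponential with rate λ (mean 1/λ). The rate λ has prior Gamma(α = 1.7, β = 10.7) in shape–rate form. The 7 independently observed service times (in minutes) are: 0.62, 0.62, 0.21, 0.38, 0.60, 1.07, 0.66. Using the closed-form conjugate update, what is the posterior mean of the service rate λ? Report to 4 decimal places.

0.5855

With a Gamma(shape α, rate β) prior on the exponential rate λ, the posterior after n observations with total T = Σxᵢ is Gamma(α+n, β+T).
Sum of observations T = 4.16 minutes; n = 7.
Posterior: Gamma(1.7+7, 10.7+4.16) = Gamma(8.7, 14.86).
Posterior mean of λ = α/β = 8.7/14.86 = 0.5855.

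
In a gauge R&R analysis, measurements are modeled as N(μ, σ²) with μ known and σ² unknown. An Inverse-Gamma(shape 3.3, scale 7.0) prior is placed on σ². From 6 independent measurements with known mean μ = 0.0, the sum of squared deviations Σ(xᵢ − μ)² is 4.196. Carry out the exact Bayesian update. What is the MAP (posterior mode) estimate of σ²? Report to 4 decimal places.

1.2463

With known mean μ and an Inverse-Gamma(α, β) prior on σ², the Normal likelihood is conjugate: posterior is Inv-Gamma(α + n/2, β + Σ(xᵢ−μ)²/2).
Posterior: Inv-Gamma(3.3 + 6/2, 7.0 + 4.196/2) = Inv-Gamma(6.30, 9.0980).
Mode = β/(α+1) = 9.0980/7.30 = 1.2463.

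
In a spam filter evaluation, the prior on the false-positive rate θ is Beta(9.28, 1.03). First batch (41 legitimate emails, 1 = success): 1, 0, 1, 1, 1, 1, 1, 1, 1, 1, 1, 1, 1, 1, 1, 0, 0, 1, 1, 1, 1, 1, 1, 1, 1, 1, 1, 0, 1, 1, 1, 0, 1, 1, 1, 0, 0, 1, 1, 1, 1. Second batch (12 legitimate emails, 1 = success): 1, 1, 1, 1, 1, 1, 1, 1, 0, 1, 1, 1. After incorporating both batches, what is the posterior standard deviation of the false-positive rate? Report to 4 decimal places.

The Beta prior is conjugate to a Binomial/Bernoulli likelihood; the update adds successes to α and failures to β.
After batch 1: Beta(9.28+34, 1.03+7) = Beta(43.28, 8.03).
After batch 2: Beta(43.28+11, 8.03+1) = Beta(54.28, 9.03).
Var = αβ/((α+β)²(α+β+1)) = 54.28·9.03/(63.31²·64.31) = 0.00190154; SD = √0.00190154 = 0.0436.

0.0436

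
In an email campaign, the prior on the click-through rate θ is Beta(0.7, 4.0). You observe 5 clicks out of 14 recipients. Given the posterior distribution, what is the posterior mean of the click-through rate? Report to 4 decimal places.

0.3048

The Beta prior is conjugate to a Binomial/Bernoulli likelihood; the update adds successes to α and failures to β.
Posterior: Beta(α+k, β+n−k) = Beta(0.7+5, 4.0+9) = Beta(5.7, 13.0).
Posterior mean = α/(α+β) = 5.7/18.7 = 0.3048.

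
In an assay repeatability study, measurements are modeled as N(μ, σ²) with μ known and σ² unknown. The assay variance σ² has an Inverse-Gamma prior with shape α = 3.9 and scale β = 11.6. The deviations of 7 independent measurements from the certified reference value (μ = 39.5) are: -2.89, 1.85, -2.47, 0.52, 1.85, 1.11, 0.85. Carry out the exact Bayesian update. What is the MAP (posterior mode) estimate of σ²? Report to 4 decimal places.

2.7811

With known mean μ and an Inverse-Gamma(α, β) prior on σ², the Normal likelihood is conjugate: posterior is Inv-Gamma(α + n/2, β + Σ(xᵢ−μ)²/2).
Σ(xᵢ−μ)² = (-2.89)² + (1.85)² + (-2.47)² + (0.52)² + (1.85)² + (1.11)² + (0.85)² = 23.5230.
Posterior: Inv-Gamma(3.9 + 7/2, 11.6 + 23.5230/2) = Inv-Gamma(7.40, 23.36150).
Mode = β/(α+1) = 23.36150/8.40 = 2.7811.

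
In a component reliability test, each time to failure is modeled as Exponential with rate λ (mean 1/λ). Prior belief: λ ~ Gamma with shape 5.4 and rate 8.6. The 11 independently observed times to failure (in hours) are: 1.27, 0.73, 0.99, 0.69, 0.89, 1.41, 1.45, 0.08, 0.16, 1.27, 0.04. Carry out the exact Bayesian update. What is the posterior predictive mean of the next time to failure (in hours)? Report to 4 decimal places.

1.1416

With a Gamma(shape α, rate β) prior on the exponential rate λ, the posterior after n observations with total T = Σxᵢ is Gamma(α+n, β+T).
Sum of observations T = 8.98 hours; n = 11.
Posterior: Gamma(5.4+11, 8.6+8.98) = Gamma(16.4, 17.58).
The predictive distribution for the next observation is Lomax; its mean is β/(α−1) = 17.58/15.4 = 1.1416.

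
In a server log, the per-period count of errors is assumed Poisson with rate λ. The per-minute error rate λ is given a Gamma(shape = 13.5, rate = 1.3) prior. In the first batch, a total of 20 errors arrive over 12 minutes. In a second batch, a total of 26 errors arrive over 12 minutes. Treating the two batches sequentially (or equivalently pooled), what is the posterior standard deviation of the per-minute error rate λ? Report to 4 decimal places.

0.3049

With a Gamma(shape α, rate β) prior, the Poisson likelihood is conjugate: the posterior is Gamma(α + ΣXᵢ, β + n).
After batch 1: Gamma(α+S, β+n) = Gamma(13.5+20, 1.3+12) = Gamma(33.5, 13.3).
After batch 2: Gamma(α+S, β+n) = Gamma(33.5+26, 13.3+12) = Gamma(59.5, 25.3).
SD = √α/β = √59.5/25.3 = 0.3049.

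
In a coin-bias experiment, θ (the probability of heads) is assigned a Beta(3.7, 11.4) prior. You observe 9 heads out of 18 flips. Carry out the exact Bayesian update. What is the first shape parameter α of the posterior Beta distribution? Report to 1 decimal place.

The Beta prior is conjugate to a Binomial/Bernoulli likelihood; the update adds successes to α and failures to β.
Posterior: Beta(α+k, β+n−k) = Beta(3.7+9, 11.4+9) = Beta(12.7, 20.4).
Posterior α = 12.7.

12.7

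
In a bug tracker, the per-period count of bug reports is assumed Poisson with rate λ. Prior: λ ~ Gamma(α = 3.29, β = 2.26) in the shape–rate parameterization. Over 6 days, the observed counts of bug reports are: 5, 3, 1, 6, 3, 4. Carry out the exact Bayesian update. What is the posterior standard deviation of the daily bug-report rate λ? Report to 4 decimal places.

With a Gamma(shape α, rate β) prior, the Poisson likelihood is conjugate: the posterior is Gamma(α + ΣXᵢ, β + n).
Sum of counts S = 22 over n = 6 days.
Posterior: Gamma(α+S, β+n) = Gamma(3.29+22, 2.26+6) = Gamma(25.29, 8.26).
SD = √α/β = √25.29/8.26 = 0.6088.

0.6088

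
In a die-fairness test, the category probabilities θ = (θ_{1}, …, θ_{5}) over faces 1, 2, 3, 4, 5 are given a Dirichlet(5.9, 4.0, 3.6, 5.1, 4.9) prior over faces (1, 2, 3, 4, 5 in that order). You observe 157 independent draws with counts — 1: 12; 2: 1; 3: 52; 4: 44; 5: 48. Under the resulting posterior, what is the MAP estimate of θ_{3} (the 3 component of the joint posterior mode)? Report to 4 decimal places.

0.3111

The Dirichlet prior is conjugate to the Multinomial likelihood: each posterior αⱼ = prior αⱼ + observed count nⱼ.
Posterior concentration: (17.9, 5.0, 55.6, 49.1, 52.9), total = 180.5.
Joint mode component: (α_{3}−1)/(Σα−K) = 54.6/175.5 = 0.3111.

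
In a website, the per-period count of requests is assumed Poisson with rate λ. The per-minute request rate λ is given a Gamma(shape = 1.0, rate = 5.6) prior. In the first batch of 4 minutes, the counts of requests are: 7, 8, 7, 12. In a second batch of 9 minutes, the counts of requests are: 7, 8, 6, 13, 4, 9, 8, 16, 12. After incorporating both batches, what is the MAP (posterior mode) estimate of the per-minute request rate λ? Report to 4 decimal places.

6.2903

With a Gamma(shape α, rate β) prior, the Poisson likelihood is conjugate: the posterior is Gamma(α + ΣXᵢ, β + n).
Batch 1: sum of counts S = 34 over n = 4 minutes.
After batch 1: Gamma(α+S, β+n) = Gamma(1.0+34, 5.6+4) = Gamma(35.0, 9.6).
Batch 2: sum of counts S = 83 over n = 9 minutes.
After batch 2: Gamma(α+S, β+n) = Gamma(35.0+83, 9.6+9) = Gamma(118.0, 18.6).
Mode of Gamma(α,β) for α≥1 is (α−1)/β = 117.0/18.6 = 6.2903.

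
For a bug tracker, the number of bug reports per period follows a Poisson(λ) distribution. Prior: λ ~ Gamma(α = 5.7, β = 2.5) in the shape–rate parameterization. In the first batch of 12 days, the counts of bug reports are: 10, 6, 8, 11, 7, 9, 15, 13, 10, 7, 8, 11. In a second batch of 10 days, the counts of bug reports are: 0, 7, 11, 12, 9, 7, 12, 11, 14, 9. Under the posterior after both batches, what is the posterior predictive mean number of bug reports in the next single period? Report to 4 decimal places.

8.6816

With a Gamma(shape α, rate β) prior, the Poisson likelihood is conjugate: the posterior is Gamma(α + ΣXᵢ, β + n).
Batch 1: sum of counts S = 115 over n = 12 days.
After batch 1: Gamma(α+S, β+n) = Gamma(5.7+115, 2.5+12) = Gamma(120.7, 14.5).
Batch 2: sum of counts S = 92 over n = 10 days.
After batch 2: Gamma(α+S, β+n) = Gamma(120.7+92, 14.5+10) = Gamma(212.7, 24.5).
The predictive distribution for one future period is NegBinom with mean α/β = 8.6816.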